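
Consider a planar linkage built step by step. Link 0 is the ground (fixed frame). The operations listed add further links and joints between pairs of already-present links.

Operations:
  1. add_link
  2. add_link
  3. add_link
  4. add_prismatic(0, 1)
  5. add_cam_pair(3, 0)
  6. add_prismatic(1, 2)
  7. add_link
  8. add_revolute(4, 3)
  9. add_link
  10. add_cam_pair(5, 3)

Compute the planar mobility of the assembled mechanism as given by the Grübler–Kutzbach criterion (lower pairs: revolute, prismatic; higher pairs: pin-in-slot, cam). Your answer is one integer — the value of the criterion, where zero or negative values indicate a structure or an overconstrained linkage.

M = 7

(L,J1,J2)=(1,0,0); link0 fixed
link1: (2,0,0)
link2: (3,0,0)
link3: (4,0,0)
P 0-1 [J1]: (4,1,0)
C 3-0 [J2]: (4,1,1)
P 1-2 [J1]: (4,2,1)
link4: (5,2,1)
R 4-3 [J1]: (5,3,1)
link5: (6,3,1)
C 5-3 [J2]: (6,3,2)
Grübler: 3·5 − 2·3 − 2 = 7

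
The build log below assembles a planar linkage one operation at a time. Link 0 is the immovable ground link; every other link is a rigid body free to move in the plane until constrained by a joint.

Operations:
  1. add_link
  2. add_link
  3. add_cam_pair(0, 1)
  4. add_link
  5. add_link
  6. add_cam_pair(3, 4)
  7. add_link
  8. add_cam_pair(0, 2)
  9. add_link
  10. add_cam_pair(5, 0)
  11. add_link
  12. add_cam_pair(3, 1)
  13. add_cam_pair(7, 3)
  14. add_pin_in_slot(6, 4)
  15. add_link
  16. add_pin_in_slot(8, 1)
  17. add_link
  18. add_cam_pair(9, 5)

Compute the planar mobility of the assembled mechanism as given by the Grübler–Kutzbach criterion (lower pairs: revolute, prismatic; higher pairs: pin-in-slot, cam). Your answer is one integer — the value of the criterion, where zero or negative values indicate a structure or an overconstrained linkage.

ground; <1,0,0>
#1 <2,0,0>
#2 <3,0,0>
C:0↔1 J2 <3,0,1>
#3 <4,0,1>
#4 <5,0,1>
C:3↔4 J2 <5,0,2>
#5 <6,0,2>
C:0↔2 J2 <6,0,3>
#6 <7,0,3>
C:5↔0 J2 <7,0,4>
#7 <8,0,4>
C:3↔1 J2 <8,0,5>
C:7↔3 J2 <8,0,6>
PS:6↔4 J2 <8,0,7>
#8 <9,0,7>
PS:8↔1 J2 <9,0,8>
#9 <10,0,8>
C:9↔5 J2 <10,0,9>
3×9 − 2×0 − 1×9 = 18

M = 18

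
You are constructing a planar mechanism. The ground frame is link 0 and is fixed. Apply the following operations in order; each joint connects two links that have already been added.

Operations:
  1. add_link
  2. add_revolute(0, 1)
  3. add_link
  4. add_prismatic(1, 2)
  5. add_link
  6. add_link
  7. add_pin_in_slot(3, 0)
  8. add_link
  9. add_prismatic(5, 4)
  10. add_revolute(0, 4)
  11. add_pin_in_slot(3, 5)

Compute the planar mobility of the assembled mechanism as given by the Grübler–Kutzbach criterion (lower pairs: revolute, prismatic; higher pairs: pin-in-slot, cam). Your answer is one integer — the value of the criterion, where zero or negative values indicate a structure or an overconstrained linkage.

(L,J1,J2)=(1,0,0); link0 fixed
link1: (2,0,0)
R 0-1 [J1]: (2,1,0)
link2: (3,1,0)
P 1-2 [J1]: (3,2,0)
link3: (4,2,0)
link4: (5,2,0)
PS 3-0 [J2]: (5,2,1)
link5: (6,2,1)
P 5-4 [J1]: (6,3,1)
R 0-4 [J1]: (6,4,1)
PS 3-5 [J2]: (6,4,2)
Grübler: 3·5 − 2·4 − 2 = 5

M = 5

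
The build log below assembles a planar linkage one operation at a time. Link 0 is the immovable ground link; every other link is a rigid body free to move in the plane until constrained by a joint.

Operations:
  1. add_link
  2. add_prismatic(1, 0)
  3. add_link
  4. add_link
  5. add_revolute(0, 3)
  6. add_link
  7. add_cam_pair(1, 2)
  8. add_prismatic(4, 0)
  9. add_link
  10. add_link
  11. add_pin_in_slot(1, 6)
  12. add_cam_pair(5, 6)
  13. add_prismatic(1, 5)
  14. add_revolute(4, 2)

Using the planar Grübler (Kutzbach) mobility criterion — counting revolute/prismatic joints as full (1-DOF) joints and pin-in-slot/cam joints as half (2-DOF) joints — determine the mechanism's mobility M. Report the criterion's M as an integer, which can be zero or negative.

M = 5

L=1 J1=0 J2=0
add link → L=2 J1=0 J2=0
P@1,0 dof=1 J1 → L=2 J1=1 J2=0
add link → L=3 J1=1 J2=0
add link → L=4 J1=1 J2=0
R@0,3 dof=1 J1 → L=4 J1=2 J2=0
add link → L=5 J1=2 J2=0
C@1,2 dof=2 J2 → L=5 J1=2 J2=1
P@4,0 dof=1 J1 → L=5 J1=3 J2=1
add link → L=6 J1=3 J2=1
add link → L=7 J1=3 J2=1
PS@1,6 dof=2 J2 → L=7 J1=3 J2=2
C@5,6 dof=2 J2 → L=7 J1=3 J2=3
P@1,5 dof=1 J1 → L=7 J1=4 J2=3
R@4,2 dof=1 J1 → L=7 J1=5 J2=3
M=3(L−1)−2J1−J2=3·6−2·5−3=5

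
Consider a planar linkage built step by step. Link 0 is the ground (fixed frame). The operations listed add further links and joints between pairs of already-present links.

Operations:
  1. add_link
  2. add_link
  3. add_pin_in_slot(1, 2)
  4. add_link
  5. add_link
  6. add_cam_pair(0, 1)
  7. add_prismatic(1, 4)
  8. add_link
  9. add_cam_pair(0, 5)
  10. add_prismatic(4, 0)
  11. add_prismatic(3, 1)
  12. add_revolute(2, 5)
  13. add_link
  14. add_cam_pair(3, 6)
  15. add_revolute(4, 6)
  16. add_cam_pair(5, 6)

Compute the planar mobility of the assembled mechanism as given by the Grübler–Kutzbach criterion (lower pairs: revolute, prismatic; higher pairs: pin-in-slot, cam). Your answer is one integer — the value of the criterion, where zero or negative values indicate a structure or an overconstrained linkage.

L=1 J1=0 J2=0
add link → L=2 J1=0 J2=0
add link → L=3 J1=0 J2=0
PS@1,2 dof=2 J2 → L=3 J1=0 J2=1
add link → L=4 J1=0 J2=1
add link → L=5 J1=0 J2=1
C@0,1 dof=2 J2 → L=5 J1=0 J2=2
P@1,4 dof=1 J1 → L=5 J1=1 J2=2
add link → L=6 J1=1 J2=2
C@0,5 dof=2 J2 → L=6 J1=1 J2=3
P@4,0 dof=1 J1 → L=6 J1=2 J2=3
P@3,1 dof=1 J1 → L=6 J1=3 J2=3
R@2,5 dof=1 J1 → L=6 J1=4 J2=3
add link → L=7 J1=4 J2=3
C@3,6 dof=2 J2 → L=7 J1=4 J2=4
R@4,6 dof=1 J1 → L=7 J1=5 J2=4
C@5,6 dof=2 J2 → L=7 J1=5 J2=5
M=3(L−1)−2J1−J2=3·6−2·5−5=3

M = 3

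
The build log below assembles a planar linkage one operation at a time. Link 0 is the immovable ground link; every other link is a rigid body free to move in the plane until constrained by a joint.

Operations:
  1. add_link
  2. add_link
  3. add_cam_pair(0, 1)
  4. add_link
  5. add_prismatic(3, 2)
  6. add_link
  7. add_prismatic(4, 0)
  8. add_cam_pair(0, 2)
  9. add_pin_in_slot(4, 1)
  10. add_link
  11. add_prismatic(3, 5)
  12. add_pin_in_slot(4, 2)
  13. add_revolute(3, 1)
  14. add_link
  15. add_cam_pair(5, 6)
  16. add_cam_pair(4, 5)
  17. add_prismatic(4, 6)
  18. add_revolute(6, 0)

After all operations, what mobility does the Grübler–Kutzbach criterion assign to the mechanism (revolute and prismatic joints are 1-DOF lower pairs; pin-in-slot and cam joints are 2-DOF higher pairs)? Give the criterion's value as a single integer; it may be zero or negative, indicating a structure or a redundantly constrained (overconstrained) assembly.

M = 0

link 0 = ground. State L|J1|J2 = 1|0|0
+link1  2|0|0
+link2  3|0|0
C(0,1) f=2→J2  3|0|1
+link3  4|0|1
P(3,2) f=1→J1  4|1|1
+link4  5|1|1
P(4,0) f=1→J1  5|2|1
C(0,2) f=2→J2  5|2|2
PS(4,1) f=2→J2  5|2|3
+link5  6|2|3
P(3,5) f=1→J1  6|3|3
PS(4,2) f=2→J2  6|3|4
R(3,1) f=1→J1  6|4|4
+link6  7|4|4
C(5,6) f=2→J2  7|4|5
C(4,5) f=2→J2  7|4|6
P(4,6) f=1→J1  7|5|6
R(6,0) f=1→J1  7|6|6
M = 3(7−1)−2·6−6 = 18−12−6 = 0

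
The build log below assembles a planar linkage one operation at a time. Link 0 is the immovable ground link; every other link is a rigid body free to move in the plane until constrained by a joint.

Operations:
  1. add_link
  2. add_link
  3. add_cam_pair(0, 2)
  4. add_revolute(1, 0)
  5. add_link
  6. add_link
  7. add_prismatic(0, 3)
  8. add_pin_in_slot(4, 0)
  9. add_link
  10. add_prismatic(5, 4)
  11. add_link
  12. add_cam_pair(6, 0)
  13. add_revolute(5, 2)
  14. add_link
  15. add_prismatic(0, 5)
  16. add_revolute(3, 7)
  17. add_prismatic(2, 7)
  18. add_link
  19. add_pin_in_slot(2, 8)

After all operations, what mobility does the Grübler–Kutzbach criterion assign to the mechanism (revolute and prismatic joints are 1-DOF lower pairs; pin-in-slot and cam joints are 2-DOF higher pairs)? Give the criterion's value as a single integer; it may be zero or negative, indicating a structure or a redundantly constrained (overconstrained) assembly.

M = 6

[1;0;0] (link 0 is ground)
L+ [2;0;0]
L+ [3;0;0]
C(0,2)∈J2 [3;0;1]
R(1,0)∈J1 [3;1;1]
L+ [4;1;1]
L+ [5;1;1]
P(0,3)∈J1 [5;2;1]
PS(4,0)∈J2 [5;2;2]
L+ [6;2;2]
P(5,4)∈J1 [6;3;2]
L+ [7;3;2]
C(6,0)∈J2 [7;3;3]
R(5,2)∈J1 [7;4;3]
L+ [8;4;3]
P(0,5)∈J1 [8;5;3]
R(3,7)∈J1 [8;6;3]
P(2,7)∈J1 [8;7;3]
L+ [9;7;3]
PS(2,8)∈J2 [9;7;4]
mobility = 24 − 14 − 4 = 6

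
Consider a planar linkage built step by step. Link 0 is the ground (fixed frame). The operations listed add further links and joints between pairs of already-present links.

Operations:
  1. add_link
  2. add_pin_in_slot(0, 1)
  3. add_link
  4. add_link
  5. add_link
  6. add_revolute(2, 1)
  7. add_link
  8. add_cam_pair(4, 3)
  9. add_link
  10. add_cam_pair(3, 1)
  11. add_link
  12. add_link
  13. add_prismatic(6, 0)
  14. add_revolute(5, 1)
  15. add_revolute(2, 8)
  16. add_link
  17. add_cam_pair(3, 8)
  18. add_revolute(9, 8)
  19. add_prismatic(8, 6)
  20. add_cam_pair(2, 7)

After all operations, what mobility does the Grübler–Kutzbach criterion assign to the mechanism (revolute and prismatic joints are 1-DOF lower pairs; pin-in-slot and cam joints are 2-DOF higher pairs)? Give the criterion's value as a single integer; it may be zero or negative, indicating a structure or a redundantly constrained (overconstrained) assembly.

L=1 J1=0 J2=0
add link → L=2 J1=0 J2=0
PS@0,1 dof=2 J2 → L=2 J1=0 J2=1
add link → L=3 J1=0 J2=1
add link → L=4 J1=0 J2=1
add link → L=5 J1=0 J2=1
R@2,1 dof=1 J1 → L=5 J1=1 J2=1
add link → L=6 J1=1 J2=1
C@4,3 dof=2 J2 → L=6 J1=1 J2=2
add link → L=7 J1=1 J2=2
C@3,1 dof=2 J2 → L=7 J1=1 J2=3
add link → L=8 J1=1 J2=3
add link → L=9 J1=1 J2=3
P@6,0 dof=1 J1 → L=9 J1=2 J2=3
R@5,1 dof=1 J1 → L=9 J1=3 J2=3
R@2,8 dof=1 J1 → L=9 J1=4 J2=3
add link → L=10 J1=4 J2=3
C@3,8 dof=2 J2 → L=10 J1=4 J2=4
R@9,8 dof=1 J1 → L=10 J1=5 J2=4
P@8,6 dof=1 J1 → L=10 J1=6 J2=4
C@2,7 dof=2 J2 → L=10 J1=6 J2=5
M=3(L−1)−2J1−J2=3·9−2·6−5=10

M = 10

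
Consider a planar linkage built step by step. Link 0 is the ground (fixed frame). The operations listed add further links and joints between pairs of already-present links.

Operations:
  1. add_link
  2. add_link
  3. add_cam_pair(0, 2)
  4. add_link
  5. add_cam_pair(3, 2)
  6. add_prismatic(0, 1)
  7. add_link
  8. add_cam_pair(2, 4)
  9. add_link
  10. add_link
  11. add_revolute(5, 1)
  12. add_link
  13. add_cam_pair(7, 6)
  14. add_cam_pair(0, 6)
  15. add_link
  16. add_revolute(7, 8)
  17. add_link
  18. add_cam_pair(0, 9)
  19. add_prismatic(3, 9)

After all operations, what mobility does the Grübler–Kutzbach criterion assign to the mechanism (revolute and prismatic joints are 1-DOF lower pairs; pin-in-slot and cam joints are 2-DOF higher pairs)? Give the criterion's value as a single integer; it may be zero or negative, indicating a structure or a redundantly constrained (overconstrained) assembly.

M = 13

[1;0;0] (link 0 is ground)
L+ [2;0;0]
L+ [3;0;0]
C(0,2)∈J2 [3;0;1]
L+ [4;0;1]
C(3,2)∈J2 [4;0;2]
P(0,1)∈J1 [4;1;2]
L+ [5;1;2]
C(2,4)∈J2 [5;1;3]
L+ [6;1;3]
L+ [7;1;3]
R(5,1)∈J1 [7;2;3]
L+ [8;2;3]
C(7,6)∈J2 [8;2;4]
C(0,6)∈J2 [8;2;5]
L+ [9;2;5]
R(7,8)∈J1 [9;3;5]
L+ [10;3;5]
C(0,9)∈J2 [10;3;6]
P(3,9)∈J1 [10;4;6]
mobility = 27 − 8 − 6 = 13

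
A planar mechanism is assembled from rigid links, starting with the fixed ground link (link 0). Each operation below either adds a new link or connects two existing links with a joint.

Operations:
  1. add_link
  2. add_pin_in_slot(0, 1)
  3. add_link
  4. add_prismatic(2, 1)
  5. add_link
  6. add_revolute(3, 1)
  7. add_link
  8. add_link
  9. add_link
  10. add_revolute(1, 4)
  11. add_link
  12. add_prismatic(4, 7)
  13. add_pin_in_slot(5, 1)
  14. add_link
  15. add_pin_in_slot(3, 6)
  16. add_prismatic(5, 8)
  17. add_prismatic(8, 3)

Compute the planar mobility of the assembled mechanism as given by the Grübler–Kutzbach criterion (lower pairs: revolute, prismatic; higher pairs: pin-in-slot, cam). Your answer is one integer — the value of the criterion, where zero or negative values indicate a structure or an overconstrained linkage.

M = 9

ground; <1,0,0>
#1 <2,0,0>
PS:0↔1 J2 <2,0,1>
#2 <3,0,1>
P:2↔1 J1 <3,1,1>
#3 <4,1,1>
R:3↔1 J1 <4,2,1>
#4 <5,2,1>
#5 <6,2,1>
#6 <7,2,1>
R:1↔4 J1 <7,3,1>
#7 <8,3,1>
P:4↔7 J1 <8,4,1>
PS:5↔1 J2 <8,4,2>
#8 <9,4,2>
PS:3↔6 J2 <9,4,3>
P:5↔8 J1 <9,5,3>
P:8↔3 J1 <9,6,3>
3×8 − 2×6 − 1×3 = 9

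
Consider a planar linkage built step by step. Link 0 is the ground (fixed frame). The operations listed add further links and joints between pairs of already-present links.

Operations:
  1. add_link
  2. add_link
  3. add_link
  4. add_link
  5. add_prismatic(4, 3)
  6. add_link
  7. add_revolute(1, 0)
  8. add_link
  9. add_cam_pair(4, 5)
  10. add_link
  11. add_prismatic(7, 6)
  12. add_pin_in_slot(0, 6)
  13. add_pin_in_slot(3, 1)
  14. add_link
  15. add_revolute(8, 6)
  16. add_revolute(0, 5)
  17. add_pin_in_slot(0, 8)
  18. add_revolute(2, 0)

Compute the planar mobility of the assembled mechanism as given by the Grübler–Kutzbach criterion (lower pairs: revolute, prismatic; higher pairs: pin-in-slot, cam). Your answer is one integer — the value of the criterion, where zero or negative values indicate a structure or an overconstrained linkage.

L=1 J1=0 J2=0
add link → L=2 J1=0 J2=0
add link → L=3 J1=0 J2=0
add link → L=4 J1=0 J2=0
add link → L=5 J1=0 J2=0
P@4,3 dof=1 J1 → L=5 J1=1 J2=0
add link → L=6 J1=1 J2=0
R@1,0 dof=1 J1 → L=6 J1=2 J2=0
add link → L=7 J1=2 J2=0
C@4,5 dof=2 J2 → L=7 J1=2 J2=1
add link → L=8 J1=2 J2=1
P@7,6 dof=1 J1 → L=8 J1=3 J2=1
PS@0,6 dof=2 J2 → L=8 J1=3 J2=2
PS@3,1 dof=2 J2 → L=8 J1=3 J2=3
add link → L=9 J1=3 J2=3
R@8,6 dof=1 J1 → L=9 J1=4 J2=3
R@0,5 dof=1 J1 → L=9 J1=5 J2=3
PS@0,8 dof=2 J2 → L=9 J1=5 J2=4
R@2,0 dof=1 J1 → L=9 J1=6 J2=4
M=3(L−1)−2J1−J2=3·8−2·6−4=8

M = 8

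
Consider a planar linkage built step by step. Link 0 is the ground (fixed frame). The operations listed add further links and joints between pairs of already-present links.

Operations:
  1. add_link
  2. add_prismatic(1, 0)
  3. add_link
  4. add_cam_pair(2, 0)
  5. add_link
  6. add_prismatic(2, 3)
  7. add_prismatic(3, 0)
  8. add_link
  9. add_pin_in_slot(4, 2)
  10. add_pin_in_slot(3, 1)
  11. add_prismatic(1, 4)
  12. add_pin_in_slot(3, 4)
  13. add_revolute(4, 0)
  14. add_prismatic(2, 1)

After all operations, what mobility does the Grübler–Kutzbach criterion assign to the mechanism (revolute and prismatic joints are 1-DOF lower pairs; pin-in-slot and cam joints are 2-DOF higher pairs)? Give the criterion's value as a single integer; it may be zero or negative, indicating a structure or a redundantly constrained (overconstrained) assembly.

L=1 J1=0 J2=0
add link → L=2 J1=0 J2=0
P@1,0 dof=1 J1 → L=2 J1=1 J2=0
add link → L=3 J1=1 J2=0
C@2,0 dof=2 J2 → L=3 J1=1 J2=1
add link → L=4 J1=1 J2=1
P@2,3 dof=1 J1 → L=4 J1=2 J2=1
P@3,0 dof=1 J1 → L=4 J1=3 J2=1
add link → L=5 J1=3 J2=1
PS@4,2 dof=2 J2 → L=5 J1=3 J2=2
PS@3,1 dof=2 J2 → L=5 J1=3 J2=3
P@1,4 dof=1 J1 → L=5 J1=4 J2=3
PS@3,4 dof=2 J2 → L=5 J1=4 J2=4
R@4,0 dof=1 J1 → L=5 J1=5 J2=4
P@2,1 dof=1 J1 → L=5 J1=6 J2=4
M=3(L−1)−2J1−J2=3·4−2·6−4=-4

M = -4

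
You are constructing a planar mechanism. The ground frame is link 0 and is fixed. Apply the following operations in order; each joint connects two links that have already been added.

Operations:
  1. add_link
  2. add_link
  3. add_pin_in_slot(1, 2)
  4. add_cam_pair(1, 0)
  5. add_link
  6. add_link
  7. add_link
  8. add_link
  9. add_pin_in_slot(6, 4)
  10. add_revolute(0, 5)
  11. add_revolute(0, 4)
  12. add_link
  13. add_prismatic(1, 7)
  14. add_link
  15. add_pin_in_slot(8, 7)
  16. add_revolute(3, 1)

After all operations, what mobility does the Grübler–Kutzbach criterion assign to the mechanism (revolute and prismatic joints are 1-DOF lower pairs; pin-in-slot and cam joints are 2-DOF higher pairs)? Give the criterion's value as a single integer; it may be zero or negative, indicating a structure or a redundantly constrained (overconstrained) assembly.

(L,J1,J2)=(1,0,0); link0 fixed
link1: (2,0,0)
link2: (3,0,0)
PS 1-2 [J2]: (3,0,1)
C 1-0 [J2]: (3,0,2)
link3: (4,0,2)
link4: (5,0,2)
link5: (6,0,2)
link6: (7,0,2)
PS 6-4 [J2]: (7,0,3)
R 0-5 [J1]: (7,1,3)
R 0-4 [J1]: (7,2,3)
link7: (8,2,3)
P 1-7 [J1]: (8,3,3)
link8: (9,3,3)
PS 8-7 [J2]: (9,3,4)
R 3-1 [J1]: (9,4,4)
Grübler: 3·8 − 2·4 − 4 = 12

M = 12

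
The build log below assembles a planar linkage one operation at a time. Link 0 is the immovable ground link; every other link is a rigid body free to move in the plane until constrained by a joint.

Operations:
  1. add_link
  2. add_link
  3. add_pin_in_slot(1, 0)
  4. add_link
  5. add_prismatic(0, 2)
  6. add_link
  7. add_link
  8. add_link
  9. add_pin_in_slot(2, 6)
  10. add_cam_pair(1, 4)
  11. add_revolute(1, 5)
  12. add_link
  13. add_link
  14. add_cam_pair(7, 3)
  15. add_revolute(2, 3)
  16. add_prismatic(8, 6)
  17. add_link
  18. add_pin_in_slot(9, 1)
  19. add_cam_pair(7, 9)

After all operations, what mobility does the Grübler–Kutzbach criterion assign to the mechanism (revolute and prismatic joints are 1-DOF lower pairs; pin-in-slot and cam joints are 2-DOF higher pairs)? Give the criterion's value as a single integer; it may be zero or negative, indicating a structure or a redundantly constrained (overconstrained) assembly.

[1;0;0] (link 0 is ground)
L+ [2;0;0]
L+ [3;0;0]
PS(1,0)∈J2 [3;0;1]
L+ [4;0;1]
P(0,2)∈J1 [4;1;1]
L+ [5;1;1]
L+ [6;1;1]
L+ [7;1;1]
PS(2,6)∈J2 [7;1;2]
C(1,4)∈J2 [7;1;3]
R(1,5)∈J1 [7;2;3]
L+ [8;2;3]
L+ [9;2;3]
C(7,3)∈J2 [9;2;4]
R(2,3)∈J1 [9;3;4]
P(8,6)∈J1 [9;4;4]
L+ [10;4;4]
PS(9,1)∈J2 [10;4;5]
C(7,9)∈J2 [10;4;6]
mobility = 27 − 8 − 6 = 13

M = 13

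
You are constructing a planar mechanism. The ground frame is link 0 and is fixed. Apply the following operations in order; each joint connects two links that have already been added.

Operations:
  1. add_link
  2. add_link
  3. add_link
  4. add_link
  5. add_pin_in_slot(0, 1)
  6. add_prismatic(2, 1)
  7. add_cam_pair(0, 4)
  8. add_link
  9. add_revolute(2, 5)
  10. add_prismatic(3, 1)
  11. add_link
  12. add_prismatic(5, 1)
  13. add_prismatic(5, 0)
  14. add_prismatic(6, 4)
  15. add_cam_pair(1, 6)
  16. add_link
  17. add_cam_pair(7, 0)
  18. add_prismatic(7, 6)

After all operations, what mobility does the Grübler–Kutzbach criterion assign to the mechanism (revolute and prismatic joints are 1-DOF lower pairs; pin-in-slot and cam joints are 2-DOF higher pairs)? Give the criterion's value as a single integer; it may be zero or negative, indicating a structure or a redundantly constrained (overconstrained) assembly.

M = 3

L=1 J1=0 J2=0
add link → L=2 J1=0 J2=0
add link → L=3 J1=0 J2=0
add link → L=4 J1=0 J2=0
add link → L=5 J1=0 J2=0
PS@0,1 dof=2 J2 → L=5 J1=0 J2=1
P@2,1 dof=1 J1 → L=5 J1=1 J2=1
C@0,4 dof=2 J2 → L=5 J1=1 J2=2
add link → L=6 J1=1 J2=2
R@2,5 dof=1 J1 → L=6 J1=2 J2=2
P@3,1 dof=1 J1 → L=6 J1=3 J2=2
add link → L=7 J1=3 J2=2
P@5,1 dof=1 J1 → L=7 J1=4 J2=2
P@5,0 dof=1 J1 → L=7 J1=5 J2=2
P@6,4 dof=1 J1 → L=7 J1=6 J2=2
C@1,6 dof=2 J2 → L=7 J1=6 J2=3
add link → L=8 J1=6 J2=3
C@7,0 dof=2 J2 → L=8 J1=6 J2=4
P@7,6 dof=1 J1 → L=8 J1=7 J2=4
M=3(L−1)−2J1−J2=3·7−2·7−4=3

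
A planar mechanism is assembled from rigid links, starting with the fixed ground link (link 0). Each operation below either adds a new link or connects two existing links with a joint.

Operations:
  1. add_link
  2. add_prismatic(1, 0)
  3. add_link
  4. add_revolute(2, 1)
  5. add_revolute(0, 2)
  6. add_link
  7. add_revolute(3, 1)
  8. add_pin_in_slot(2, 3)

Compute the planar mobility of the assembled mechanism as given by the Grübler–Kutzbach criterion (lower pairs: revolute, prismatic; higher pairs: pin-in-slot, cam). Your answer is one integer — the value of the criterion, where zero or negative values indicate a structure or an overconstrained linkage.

[1;0;0] (link 0 is ground)
L+ [2;0;0]
P(1,0)∈J1 [2;1;0]
L+ [3;1;0]
R(2,1)∈J1 [3;2;0]
R(0,2)∈J1 [3;3;0]
L+ [4;3;0]
R(3,1)∈J1 [4;4;0]
PS(2,3)∈J2 [4;4;1]
mobility = 9 − 8 − 1 = 0

M = 0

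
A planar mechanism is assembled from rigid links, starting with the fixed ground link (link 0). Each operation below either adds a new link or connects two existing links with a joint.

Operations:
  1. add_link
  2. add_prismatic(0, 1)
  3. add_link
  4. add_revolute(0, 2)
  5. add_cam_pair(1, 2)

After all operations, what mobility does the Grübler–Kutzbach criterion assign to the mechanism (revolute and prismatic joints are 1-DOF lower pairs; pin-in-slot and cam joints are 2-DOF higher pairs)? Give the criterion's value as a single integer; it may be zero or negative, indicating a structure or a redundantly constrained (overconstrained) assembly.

M = 1

L=1 J1=0 J2=0
add link → L=2 J1=0 J2=0
P@0,1 dof=1 J1 → L=2 J1=1 J2=0
add link → L=3 J1=1 J2=0
R@0,2 dof=1 J1 → L=3 J1=2 J2=0
C@1,2 dof=2 J2 → L=3 J1=2 J2=1
M=3(L−1)−2J1−J2=3·2−2·2−1=1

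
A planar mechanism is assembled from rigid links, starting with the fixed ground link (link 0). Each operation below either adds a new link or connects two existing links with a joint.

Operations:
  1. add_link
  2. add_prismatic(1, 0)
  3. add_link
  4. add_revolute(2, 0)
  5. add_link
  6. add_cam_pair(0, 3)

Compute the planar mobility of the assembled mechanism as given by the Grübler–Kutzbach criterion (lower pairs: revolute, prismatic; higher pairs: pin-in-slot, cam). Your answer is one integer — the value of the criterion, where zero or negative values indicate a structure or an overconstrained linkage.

M = 4

link 0 = ground. State L|J1|J2 = 1|0|0
+link1  2|0|0
P(1,0) f=1→J1  2|1|0
+link2  3|1|0
R(2,0) f=1→J1  3|2|0
+link3  4|2|0
C(0,3) f=2→J2  4|2|1
M = 3(4−1)−2·2−1 = 9−4−1 = 4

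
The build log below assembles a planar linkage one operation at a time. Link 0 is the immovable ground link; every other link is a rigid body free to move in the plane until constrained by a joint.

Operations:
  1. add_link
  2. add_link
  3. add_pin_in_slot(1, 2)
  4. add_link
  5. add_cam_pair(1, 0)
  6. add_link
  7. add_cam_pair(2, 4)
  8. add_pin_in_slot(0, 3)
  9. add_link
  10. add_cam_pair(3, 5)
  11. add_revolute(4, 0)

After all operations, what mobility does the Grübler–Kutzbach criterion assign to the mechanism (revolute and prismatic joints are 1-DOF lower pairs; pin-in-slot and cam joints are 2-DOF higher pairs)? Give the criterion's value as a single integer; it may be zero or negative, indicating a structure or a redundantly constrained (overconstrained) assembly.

M = 8

L=1 J1=0 J2=0
add link → L=2 J1=0 J2=0
add link → L=3 J1=0 J2=0
PS@1,2 dof=2 J2 → L=3 J1=0 J2=1
add link → L=4 J1=0 J2=1
C@1,0 dof=2 J2 → L=4 J1=0 J2=2
add link → L=5 J1=0 J2=2
C@2,4 dof=2 J2 → L=5 J1=0 J2=3
PS@0,3 dof=2 J2 → L=5 J1=0 J2=4
add link → L=6 J1=0 J2=4
C@3,5 dof=2 J2 → L=6 J1=0 J2=5
R@4,0 dof=1 J1 → L=6 J1=1 J2=5
M=3(L−1)−2J1−J2=3·5−2·1−5=8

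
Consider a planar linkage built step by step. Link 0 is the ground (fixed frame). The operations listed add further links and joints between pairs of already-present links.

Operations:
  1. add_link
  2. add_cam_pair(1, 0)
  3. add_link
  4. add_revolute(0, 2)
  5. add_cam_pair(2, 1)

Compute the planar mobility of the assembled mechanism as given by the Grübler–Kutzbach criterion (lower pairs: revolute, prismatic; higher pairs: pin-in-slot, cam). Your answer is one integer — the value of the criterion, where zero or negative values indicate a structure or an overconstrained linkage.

L=1 J1=0 J2=0
add link → L=2 J1=0 J2=0
C@1,0 dof=2 J2 → L=2 J1=0 J2=1
add link → L=3 J1=0 J2=1
R@0,2 dof=1 J1 → L=3 J1=1 J2=1
C@2,1 dof=2 J2 → L=3 J1=1 J2=2
M=3(L−1)−2J1−J2=3·2−2·1−2=2

M = 2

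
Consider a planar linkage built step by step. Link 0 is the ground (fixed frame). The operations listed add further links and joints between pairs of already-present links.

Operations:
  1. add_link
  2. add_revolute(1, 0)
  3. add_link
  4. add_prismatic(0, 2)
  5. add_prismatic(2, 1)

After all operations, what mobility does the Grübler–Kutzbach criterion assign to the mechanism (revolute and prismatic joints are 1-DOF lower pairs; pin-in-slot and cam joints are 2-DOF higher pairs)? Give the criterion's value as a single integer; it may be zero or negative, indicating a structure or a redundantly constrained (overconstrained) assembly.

M = 0

L=1 J1=0 J2=0
add link → L=2 J1=0 J2=0
R@1,0 dof=1 J1 → L=2 J1=1 J2=0
add link → L=3 J1=1 J2=0
P@0,2 dof=1 J1 → L=3 J1=2 J2=0
P@2,1 dof=1 J1 → L=3 J1=3 J2=0
M=3(L−1)−2J1−J2=3·2−2·3−0=0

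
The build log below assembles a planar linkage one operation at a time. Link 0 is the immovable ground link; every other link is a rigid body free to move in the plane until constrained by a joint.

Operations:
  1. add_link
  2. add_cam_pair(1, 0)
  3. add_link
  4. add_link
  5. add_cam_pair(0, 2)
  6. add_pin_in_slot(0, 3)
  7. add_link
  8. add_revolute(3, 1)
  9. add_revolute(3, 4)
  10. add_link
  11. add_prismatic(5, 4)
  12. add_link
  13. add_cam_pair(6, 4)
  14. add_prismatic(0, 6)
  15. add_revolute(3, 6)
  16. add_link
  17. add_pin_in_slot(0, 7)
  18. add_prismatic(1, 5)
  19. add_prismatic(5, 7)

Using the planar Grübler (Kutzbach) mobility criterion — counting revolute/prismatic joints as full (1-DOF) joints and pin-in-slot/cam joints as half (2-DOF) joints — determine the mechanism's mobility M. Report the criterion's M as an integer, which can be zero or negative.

M = 2

link 0 = ground. State L|J1|J2 = 1|0|0
+link1  2|0|0
C(1,0) f=2→J2  2|0|1
+link2  3|0|1
+link3  4|0|1
C(0,2) f=2→J2  4|0|2
PS(0,3) f=2→J2  4|0|3
+link4  5|0|3
R(3,1) f=1→J1  5|1|3
R(3,4) f=1→J1  5|2|3
+link5  6|2|3
P(5,4) f=1→J1  6|3|3
+link6  7|3|3
C(6,4) f=2→J2  7|3|4
P(0,6) f=1→J1  7|4|4
R(3,6) f=1→J1  7|5|4
+link7  8|5|4
PS(0,7) f=2→J2  8|5|5
P(1,5) f=1→J1  8|6|5
P(5,7) f=1→J1  8|7|5
M = 3(8−1)−2·7−5 = 21−14−5 = 2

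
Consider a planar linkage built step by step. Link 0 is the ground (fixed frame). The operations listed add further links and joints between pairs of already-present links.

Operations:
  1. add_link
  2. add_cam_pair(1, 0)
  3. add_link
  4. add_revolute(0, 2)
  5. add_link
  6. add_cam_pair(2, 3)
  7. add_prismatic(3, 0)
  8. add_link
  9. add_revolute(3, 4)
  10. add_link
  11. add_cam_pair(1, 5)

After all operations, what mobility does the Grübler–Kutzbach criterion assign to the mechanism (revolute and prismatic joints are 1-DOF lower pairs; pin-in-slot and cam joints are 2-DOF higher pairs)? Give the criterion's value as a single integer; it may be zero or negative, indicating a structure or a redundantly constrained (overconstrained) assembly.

link 0 = ground. State L|J1|J2 = 1|0|0
+link1  2|0|0
C(1,0) f=2→J2  2|0|1
+link2  3|0|1
R(0,2) f=1→J1  3|1|1
+link3  4|1|1
C(2,3) f=2→J2  4|1|2
P(3,0) f=1→J1  4|2|2
+link4  5|2|2
R(3,4) f=1→J1  5|3|2
+link5  6|3|2
C(1,5) f=2→J2  6|3|3
M = 3(6−1)−2·3−3 = 15−6−3 = 6

M = 6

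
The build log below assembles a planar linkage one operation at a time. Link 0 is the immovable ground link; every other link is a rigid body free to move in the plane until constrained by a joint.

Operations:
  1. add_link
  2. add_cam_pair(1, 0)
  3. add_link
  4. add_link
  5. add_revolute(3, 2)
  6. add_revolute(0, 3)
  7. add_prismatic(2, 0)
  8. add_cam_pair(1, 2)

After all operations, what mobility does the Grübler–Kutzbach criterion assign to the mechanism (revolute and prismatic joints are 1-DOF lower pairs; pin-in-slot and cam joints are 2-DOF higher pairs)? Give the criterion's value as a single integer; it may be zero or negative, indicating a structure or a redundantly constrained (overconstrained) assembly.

link 0 = ground. State L|J1|J2 = 1|0|0
+link1  2|0|0
C(1,0) f=2→J2  2|0|1
+link2  3|0|1
+link3  4|0|1
R(3,2) f=1→J1  4|1|1
R(0,3) f=1→J1  4|2|1
P(2,0) f=1→J1  4|3|1
C(1,2) f=2→J2  4|3|2
M = 3(4−1)−2·3−2 = 9−6−2 = 1

M = 1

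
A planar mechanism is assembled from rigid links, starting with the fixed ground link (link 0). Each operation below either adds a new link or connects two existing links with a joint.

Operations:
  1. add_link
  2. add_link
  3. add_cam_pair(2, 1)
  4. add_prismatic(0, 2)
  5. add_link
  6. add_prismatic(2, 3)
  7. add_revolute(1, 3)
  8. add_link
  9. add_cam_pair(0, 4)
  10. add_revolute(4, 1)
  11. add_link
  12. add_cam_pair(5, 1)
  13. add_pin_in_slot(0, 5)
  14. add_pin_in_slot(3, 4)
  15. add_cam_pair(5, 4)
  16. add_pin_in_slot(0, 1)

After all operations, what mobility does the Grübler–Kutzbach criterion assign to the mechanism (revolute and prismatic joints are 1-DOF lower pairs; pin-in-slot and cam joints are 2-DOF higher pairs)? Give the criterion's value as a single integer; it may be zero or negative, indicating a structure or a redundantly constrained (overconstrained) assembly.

(L,J1,J2)=(1,0,0); link0 fixed
link1: (2,0,0)
link2: (3,0,0)
C 2-1 [J2]: (3,0,1)
P 0-2 [J1]: (3,1,1)
link3: (4,1,1)
P 2-3 [J1]: (4,2,1)
R 1-3 [J1]: (4,3,1)
link4: (5,3,1)
C 0-4 [J2]: (5,3,2)
R 4-1 [J1]: (5,4,2)
link5: (6,4,2)
C 5-1 [J2]: (6,4,3)
PS 0-5 [J2]: (6,4,4)
PS 3-4 [J2]: (6,4,5)
C 5-4 [J2]: (6,4,6)
PS 0-1 [J2]: (6,4,7)
Grübler: 3·5 − 2·4 − 7 = 0

M = 0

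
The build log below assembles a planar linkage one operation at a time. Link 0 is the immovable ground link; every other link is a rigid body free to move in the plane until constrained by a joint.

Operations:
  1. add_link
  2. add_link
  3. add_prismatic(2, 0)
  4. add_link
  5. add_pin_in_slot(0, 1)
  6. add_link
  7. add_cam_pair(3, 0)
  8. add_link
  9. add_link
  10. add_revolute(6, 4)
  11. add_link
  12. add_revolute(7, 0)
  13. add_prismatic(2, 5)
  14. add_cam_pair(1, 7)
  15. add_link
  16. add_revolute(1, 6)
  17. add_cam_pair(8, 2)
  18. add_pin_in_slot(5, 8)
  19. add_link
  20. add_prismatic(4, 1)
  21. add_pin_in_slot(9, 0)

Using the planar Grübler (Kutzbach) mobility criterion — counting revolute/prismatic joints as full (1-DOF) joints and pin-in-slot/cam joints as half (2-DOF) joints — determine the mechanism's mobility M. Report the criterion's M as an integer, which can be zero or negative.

ground; <1,0,0>
#1 <2,0,0>
#2 <3,0,0>
P:2↔0 J1 <3,1,0>
#3 <4,1,0>
PS:0↔1 J2 <4,1,1>
#4 <5,1,1>
C:3↔0 J2 <5,1,2>
#5 <6,1,2>
#6 <7,1,2>
R:6↔4 J1 <7,2,2>
#7 <8,2,2>
R:7↔0 J1 <8,3,2>
P:2↔5 J1 <8,4,2>
C:1↔7 J2 <8,4,3>
#8 <9,4,3>
R:1↔6 J1 <9,5,3>
C:8↔2 J2 <9,5,4>
PS:5↔8 J2 <9,5,5>
#9 <10,5,5>
P:4↔1 J1 <10,6,5>
PS:9↔0 J2 <10,6,6>
3×9 − 2×6 − 1×6 = 9

M = 9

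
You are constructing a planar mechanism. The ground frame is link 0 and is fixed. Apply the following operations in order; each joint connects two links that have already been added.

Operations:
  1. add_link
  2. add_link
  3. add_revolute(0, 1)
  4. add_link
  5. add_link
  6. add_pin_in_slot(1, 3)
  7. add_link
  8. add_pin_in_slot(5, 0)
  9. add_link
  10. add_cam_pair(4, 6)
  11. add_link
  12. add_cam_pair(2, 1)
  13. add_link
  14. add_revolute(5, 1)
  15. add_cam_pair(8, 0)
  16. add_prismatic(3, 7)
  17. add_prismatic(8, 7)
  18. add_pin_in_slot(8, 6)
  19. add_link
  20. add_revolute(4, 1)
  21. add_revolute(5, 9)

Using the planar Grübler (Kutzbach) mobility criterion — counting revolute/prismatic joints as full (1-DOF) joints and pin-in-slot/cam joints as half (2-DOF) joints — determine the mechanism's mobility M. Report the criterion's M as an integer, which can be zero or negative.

(L,J1,J2)=(1,0,0); link0 fixed
link1: (2,0,0)
link2: (3,0,0)
R 0-1 [J1]: (3,1,0)
link3: (4,1,0)
link4: (5,1,0)
PS 1-3 [J2]: (5,1,1)
link5: (6,1,1)
PS 5-0 [J2]: (6,1,2)
link6: (7,1,2)
C 4-6 [J2]: (7,1,3)
link7: (8,1,3)
C 2-1 [J2]: (8,1,4)
link8: (9,1,4)
R 5-1 [J1]: (9,2,4)
C 8-0 [J2]: (9,2,5)
P 3-7 [J1]: (9,3,5)
P 8-7 [J1]: (9,4,5)
PS 8-6 [J2]: (9,4,6)
link9: (10,4,6)
R 4-1 [J1]: (10,5,6)
R 5-9 [J1]: (10,6,6)
Grübler: 3·9 − 2·6 − 6 = 9

M = 9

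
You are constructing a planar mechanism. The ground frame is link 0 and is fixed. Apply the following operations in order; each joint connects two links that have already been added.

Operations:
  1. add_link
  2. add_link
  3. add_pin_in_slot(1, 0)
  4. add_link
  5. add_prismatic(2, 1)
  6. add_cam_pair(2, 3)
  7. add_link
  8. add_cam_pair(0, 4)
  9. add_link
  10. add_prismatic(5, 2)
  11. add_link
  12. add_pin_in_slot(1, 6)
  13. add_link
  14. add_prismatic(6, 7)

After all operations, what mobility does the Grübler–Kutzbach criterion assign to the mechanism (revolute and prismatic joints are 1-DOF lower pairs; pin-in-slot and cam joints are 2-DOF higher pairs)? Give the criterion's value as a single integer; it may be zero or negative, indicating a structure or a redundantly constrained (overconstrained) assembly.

M = 11

(L,J1,J2)=(1,0,0); link0 fixed
link1: (2,0,0)
link2: (3,0,0)
PS 1-0 [J2]: (3,0,1)
link3: (4,0,1)
P 2-1 [J1]: (4,1,1)
C 2-3 [J2]: (4,1,2)
link4: (5,1,2)
C 0-4 [J2]: (5,1,3)
link5: (6,1,3)
P 5-2 [J1]: (6,2,3)
link6: (7,2,3)
PS 1-6 [J2]: (7,2,4)
link7: (8,2,4)
P 6-7 [J1]: (8,3,4)
Grübler: 3·7 − 2·3 − 4 = 11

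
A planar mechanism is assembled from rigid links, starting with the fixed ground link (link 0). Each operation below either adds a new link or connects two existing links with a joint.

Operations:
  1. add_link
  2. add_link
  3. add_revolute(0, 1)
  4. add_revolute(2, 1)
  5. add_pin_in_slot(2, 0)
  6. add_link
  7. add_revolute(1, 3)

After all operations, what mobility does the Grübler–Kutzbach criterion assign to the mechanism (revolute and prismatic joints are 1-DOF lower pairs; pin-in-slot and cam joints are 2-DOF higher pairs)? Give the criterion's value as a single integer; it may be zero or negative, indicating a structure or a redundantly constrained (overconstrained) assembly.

link 0 = ground. State L|J1|J2 = 1|0|0
+link1  2|0|0
+link2  3|0|0
R(0,1) f=1→J1  3|1|0
R(2,1) f=1→J1  3|2|0
PS(2,0) f=2→J2  3|2|1
+link3  4|2|1
R(1,3) f=1→J1  4|3|1
M = 3(4−1)−2·3−1 = 9−6−1 = 2

M = 2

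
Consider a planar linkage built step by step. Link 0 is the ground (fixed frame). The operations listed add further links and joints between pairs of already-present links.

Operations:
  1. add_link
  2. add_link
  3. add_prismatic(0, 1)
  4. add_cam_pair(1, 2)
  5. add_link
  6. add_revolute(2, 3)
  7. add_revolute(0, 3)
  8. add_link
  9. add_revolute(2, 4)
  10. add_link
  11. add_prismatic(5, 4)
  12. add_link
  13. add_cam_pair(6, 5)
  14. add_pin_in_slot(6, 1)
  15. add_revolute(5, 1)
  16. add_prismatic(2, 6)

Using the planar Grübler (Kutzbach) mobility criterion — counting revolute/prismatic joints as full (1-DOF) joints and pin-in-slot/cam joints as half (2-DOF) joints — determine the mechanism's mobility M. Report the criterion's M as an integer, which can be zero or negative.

M = 1

[1;0;0] (link 0 is ground)
L+ [2;0;0]
L+ [3;0;0]
P(0,1)∈J1 [3;1;0]
C(1,2)∈J2 [3;1;1]
L+ [4;1;1]
R(2,3)∈J1 [4;2;1]
R(0,3)∈J1 [4;3;1]
L+ [5;3;1]
R(2,4)∈J1 [5;4;1]
L+ [6;4;1]
P(5,4)∈J1 [6;5;1]
L+ [7;5;1]
C(6,5)∈J2 [7;5;2]
PS(6,1)∈J2 [7;5;3]
R(5,1)∈J1 [7;6;3]
P(2,6)∈J1 [7;7;3]
mobility = 18 − 14 − 3 = 1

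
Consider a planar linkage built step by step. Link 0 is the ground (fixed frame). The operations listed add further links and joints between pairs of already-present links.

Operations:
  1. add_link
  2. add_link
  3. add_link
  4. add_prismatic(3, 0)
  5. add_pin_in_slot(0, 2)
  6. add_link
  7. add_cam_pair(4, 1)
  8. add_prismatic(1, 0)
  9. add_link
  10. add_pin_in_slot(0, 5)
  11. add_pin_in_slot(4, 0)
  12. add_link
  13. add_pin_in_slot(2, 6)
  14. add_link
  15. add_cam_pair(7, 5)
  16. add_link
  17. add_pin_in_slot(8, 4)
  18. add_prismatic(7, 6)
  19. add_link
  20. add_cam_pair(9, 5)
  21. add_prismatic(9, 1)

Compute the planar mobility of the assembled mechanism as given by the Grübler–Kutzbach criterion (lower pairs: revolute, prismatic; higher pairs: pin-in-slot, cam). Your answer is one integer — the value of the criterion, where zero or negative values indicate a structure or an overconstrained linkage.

L=1 J1=0 J2=0
add link → L=2 J1=0 J2=0
add link → L=3 J1=0 J2=0
add link → L=4 J1=0 J2=0
P@3,0 dof=1 J1 → L=4 J1=1 J2=0
PS@0,2 dof=2 J2 → L=4 J1=1 J2=1
add link → L=5 J1=1 J2=1
C@4,1 dof=2 J2 → L=5 J1=1 J2=2
P@1,0 dof=1 J1 → L=5 J1=2 J2=2
add link → L=6 J1=2 J2=2
PS@0,5 dof=2 J2 → L=6 J1=2 J2=3
PS@4,0 dof=2 J2 → L=6 J1=2 J2=4
add link → L=7 J1=2 J2=4
PS@2,6 dof=2 J2 → L=7 J1=2 J2=5
add link → L=8 J1=2 J2=5
C@7,5 dof=2 J2 → L=8 J1=2 J2=6
add link → L=9 J1=2 J2=6
PS@8,4 dof=2 J2 → L=9 J1=2 J2=7
P@7,6 dof=1 J1 → L=9 J1=3 J2=7
add link → L=10 J1=3 J2=7
C@9,5 dof=2 J2 → L=10 J1=3 J2=8
P@9,1 dof=1 J1 → L=10 J1=4 J2=8
M=3(L−1)−2J1−J2=3·9−2·4−8=11

M = 11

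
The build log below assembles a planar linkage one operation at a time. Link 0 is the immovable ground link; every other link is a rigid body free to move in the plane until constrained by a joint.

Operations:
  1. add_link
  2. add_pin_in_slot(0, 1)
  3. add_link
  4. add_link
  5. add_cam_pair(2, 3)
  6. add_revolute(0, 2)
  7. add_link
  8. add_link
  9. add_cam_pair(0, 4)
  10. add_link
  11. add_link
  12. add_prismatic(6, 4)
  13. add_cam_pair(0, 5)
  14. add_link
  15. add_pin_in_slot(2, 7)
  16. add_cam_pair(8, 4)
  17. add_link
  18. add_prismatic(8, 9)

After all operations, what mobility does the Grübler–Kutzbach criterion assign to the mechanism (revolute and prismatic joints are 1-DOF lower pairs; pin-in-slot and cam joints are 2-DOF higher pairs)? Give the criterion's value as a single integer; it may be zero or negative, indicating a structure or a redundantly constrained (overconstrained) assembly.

L=1 J1=0 J2=0
add link → L=2 J1=0 J2=0
PS@0,1 dof=2 J2 → L=2 J1=0 J2=1
add link → L=3 J1=0 J2=1
add link → L=4 J1=0 J2=1
C@2,3 dof=2 J2 → L=4 J1=0 J2=2
R@0,2 dof=1 J1 → L=4 J1=1 J2=2
add link → L=5 J1=1 J2=2
add link → L=6 J1=1 J2=2
C@0,4 dof=2 J2 → L=6 J1=1 J2=3
add link → L=7 J1=1 J2=3
add link → L=8 J1=1 J2=3
P@6,4 dof=1 J1 → L=8 J1=2 J2=3
C@0,5 dof=2 J2 → L=8 J1=2 J2=4
add link → L=9 J1=2 J2=4
PS@2,7 dof=2 J2 → L=9 J1=2 J2=5
C@8,4 dof=2 J2 → L=9 J1=2 J2=6
add link → L=10 J1=2 J2=6
P@8,9 dof=1 J1 → L=10 J1=3 J2=6
M=3(L−1)−2J1−J2=3·9−2·3−6=15

M = 15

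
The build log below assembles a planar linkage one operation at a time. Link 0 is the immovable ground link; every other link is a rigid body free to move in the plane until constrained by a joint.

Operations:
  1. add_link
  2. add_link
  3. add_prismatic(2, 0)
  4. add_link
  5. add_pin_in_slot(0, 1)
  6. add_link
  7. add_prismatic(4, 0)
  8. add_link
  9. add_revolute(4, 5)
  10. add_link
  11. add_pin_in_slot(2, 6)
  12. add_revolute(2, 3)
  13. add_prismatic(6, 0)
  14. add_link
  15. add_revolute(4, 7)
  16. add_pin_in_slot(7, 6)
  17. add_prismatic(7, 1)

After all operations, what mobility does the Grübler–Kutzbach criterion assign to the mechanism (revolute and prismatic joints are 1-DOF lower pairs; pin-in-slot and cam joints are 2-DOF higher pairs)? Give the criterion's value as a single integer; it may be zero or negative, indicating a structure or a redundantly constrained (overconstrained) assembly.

M = 4

[1;0;0] (link 0 is ground)
L+ [2;0;0]
L+ [3;0;0]
P(2,0)∈J1 [3;1;0]
L+ [4;1;0]
PS(0,1)∈J2 [4;1;1]
L+ [5;1;1]
P(4,0)∈J1 [5;2;1]
L+ [6;2;1]
R(4,5)∈J1 [6;3;1]
L+ [7;3;1]
PS(2,6)∈J2 [7;3;2]
R(2,3)∈J1 [7;4;2]
P(6,0)∈J1 [7;5;2]
L+ [8;5;2]
R(4,7)∈J1 [8;6;2]
PS(7,6)∈J2 [8;6;3]
P(7,1)∈J1 [8;7;3]
mobility = 21 − 14 − 3 = 4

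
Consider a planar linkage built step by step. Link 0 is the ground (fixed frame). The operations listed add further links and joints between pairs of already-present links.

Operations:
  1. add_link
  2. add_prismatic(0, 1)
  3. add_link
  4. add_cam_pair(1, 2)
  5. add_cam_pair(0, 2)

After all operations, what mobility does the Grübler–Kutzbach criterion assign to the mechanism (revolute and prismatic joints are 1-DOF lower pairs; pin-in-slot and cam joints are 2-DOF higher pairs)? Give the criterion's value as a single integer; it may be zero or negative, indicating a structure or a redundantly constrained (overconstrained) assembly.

ground; <1,0,0>
#1 <2,0,0>
P:0↔1 J1 <2,1,0>
#2 <3,1,0>
C:1↔2 J2 <3,1,1>
C:0↔2 J2 <3,1,2>
3×2 − 2×1 − 1×2 = 2

M = 2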